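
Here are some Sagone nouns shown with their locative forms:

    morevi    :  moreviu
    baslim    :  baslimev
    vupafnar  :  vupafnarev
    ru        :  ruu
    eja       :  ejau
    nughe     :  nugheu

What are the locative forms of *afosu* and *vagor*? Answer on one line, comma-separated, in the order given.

Looking at the final sound of each stem: -ev when the stem ends in a consonant (*baslim*, *vupafnar*); -u when the stem ends in a vowel (*morevi*, *ru*, *eja*, *nughe*).
The final sound of *afosu* is /u/, which is a vowel, so the suffix is -u, giving *afosuu*.
The final sound of *vagor* is /r/, which is a consonant, so the suffix is -ev, giving *vagorev*.

afosuu, vagorev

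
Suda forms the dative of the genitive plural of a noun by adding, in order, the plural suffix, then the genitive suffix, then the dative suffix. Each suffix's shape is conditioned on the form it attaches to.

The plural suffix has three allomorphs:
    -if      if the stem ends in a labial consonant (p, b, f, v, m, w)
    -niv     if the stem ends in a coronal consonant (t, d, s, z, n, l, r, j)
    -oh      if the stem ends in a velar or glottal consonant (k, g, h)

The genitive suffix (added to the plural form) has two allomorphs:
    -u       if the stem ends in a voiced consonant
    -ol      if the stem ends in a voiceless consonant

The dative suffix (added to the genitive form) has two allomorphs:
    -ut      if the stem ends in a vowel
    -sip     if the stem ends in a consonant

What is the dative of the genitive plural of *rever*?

revernivuut

*rever*: final consonant = /r/, coronal → -niv → *reverniv*.
The plural form *reverniv* — final consonant /v/ (voiced) → -u → *revernivu*.
The genitive form *revernivu*: final sound = /u/, a vowel → -ut → *revernivuut*.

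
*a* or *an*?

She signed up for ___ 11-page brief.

an

The indefinite article is chosen by the initial *sound* of the following word, not its spelling.
The number *11* is spoken "eleven", beginning with /ɪˈlɛvən/ — a vowel sound.
So the article is *an*: She signed up for an 11-page brief.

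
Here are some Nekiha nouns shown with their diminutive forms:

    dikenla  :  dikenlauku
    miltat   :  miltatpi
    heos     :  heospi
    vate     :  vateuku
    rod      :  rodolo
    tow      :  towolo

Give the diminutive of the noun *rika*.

rikauku

The suffix is conditioned by the final sound: -pi when the stem ends in a voiceless consonant (*miltat*, *heos*); -olo when the stem ends in a voiced consonant (*rod*, *tow*); -uku when the stem ends in a vowel (*dikenla*, *vate*).
*rika*: final sound = /a/, a vowel → -uku → *rikauku*.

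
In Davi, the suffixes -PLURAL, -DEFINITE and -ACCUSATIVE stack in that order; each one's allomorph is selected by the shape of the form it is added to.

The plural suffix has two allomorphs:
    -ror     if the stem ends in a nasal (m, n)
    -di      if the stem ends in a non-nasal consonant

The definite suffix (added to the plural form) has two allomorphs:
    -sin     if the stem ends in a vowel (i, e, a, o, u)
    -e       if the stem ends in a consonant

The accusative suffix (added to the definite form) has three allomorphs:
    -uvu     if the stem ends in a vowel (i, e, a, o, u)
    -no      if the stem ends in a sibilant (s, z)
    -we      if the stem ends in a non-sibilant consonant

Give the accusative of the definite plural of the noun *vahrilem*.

vahrilemroreuvu

*vahrilem*: final consonant = /m/, a nasal → -ror → *vahrilemror*.
Since the final sound of the plural form *vahrilemror* is /r/ (a consonant), it takes -e, giving *vahrilemrore*.
The definite form *vahrilemrore*: final sound = /e/, a vowel → -uvu → *vahrilemroreuvu*.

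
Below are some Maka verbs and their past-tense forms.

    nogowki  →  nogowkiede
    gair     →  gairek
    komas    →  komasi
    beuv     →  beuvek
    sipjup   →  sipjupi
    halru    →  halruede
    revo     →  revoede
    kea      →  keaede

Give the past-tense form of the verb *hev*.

Looking at the final sound of each stem: -i when the stem ends in a voiceless consonant (*komas*, *sipjup*); -ek when the stem ends in a voiced consonant (*gair*, *beuv*); -ede when the stem ends in a vowel (*nogowki*, *halru*, *revo*, *kea*).
*hev* — final sound /v/ (a voiced consonant) → -ek → *hevek*.

hevek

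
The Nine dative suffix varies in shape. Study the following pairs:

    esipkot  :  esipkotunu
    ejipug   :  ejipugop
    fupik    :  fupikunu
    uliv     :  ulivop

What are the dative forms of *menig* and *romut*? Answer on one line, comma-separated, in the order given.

The pattern is voicing of the final consonant: -unu when the stem ends in a voiceless consonant (*esipkot*, *fupik*); -op when the stem ends in a voiced consonant (*ejipug*, *uliv*).
Since the final consonant of *menig* is /g/ (voiced), it takes -op, giving *menigop*.
*romut*: final consonant = /t/, voiceless → -unu → *romutunu*.

menigop, romutunu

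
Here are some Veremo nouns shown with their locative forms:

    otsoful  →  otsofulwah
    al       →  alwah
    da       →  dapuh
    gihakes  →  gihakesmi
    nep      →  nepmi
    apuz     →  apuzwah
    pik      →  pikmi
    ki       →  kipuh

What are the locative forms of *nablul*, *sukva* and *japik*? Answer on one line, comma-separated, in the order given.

nablulwah, sukvapuh, japikmi

The alternation tracks the final sound of the stem — -mi when the stem ends in a voiceless consonant (*gihakes*, *nep*, *pik*); -wah when the stem ends in a voiced consonant (*otsoful*, *al*, *apuz*); -puh when the stem ends in a vowel (*da*, *ki*).
*nablul* — final sound /l/ (a voiced consonant) → -wah → *nablulwah*.
Since the final sound of *sukva* is /a/ (a vowel), it takes -puh, giving *sukvapuh*.
*japik* — final sound /k/ (a voiceless consonant) → -mi → *japikmi*.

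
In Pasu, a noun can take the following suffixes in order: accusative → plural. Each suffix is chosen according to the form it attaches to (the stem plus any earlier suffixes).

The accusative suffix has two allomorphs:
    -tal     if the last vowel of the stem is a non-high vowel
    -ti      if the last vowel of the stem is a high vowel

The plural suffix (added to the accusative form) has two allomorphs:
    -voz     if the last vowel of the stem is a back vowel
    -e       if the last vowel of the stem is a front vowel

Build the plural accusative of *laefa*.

laefatalvoz

Since the last vowel of *laefa* is /a/ (a non-high vowel), it takes -tal, giving *laefatal*.
The accusative form *laefatal* — last vowel /a/ (a back vowel) → -voz → *laefatalvoz*.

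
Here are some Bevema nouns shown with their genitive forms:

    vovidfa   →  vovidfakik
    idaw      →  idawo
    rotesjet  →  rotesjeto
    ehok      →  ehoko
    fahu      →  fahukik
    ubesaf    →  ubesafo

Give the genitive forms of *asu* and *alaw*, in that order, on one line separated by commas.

asukik, alawo

The pattern is consonant vs. vowel: -o when the stem ends in a consonant (*idaw*, *rotesjet*, *ehok*, *ubesaf*); -kik when the stem ends in a vowel (*vovidfa*, *fahu*).
Since the final sound of *asu* is /u/ (a vowel), it takes -kik, giving *asukik*.
Since the final sound of *alaw* is /w/ (a consonant), it takes -o, giving *alawo*.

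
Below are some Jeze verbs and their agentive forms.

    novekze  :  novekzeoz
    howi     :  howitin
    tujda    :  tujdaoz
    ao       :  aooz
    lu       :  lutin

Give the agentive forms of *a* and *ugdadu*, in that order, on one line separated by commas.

aoz, ugdadutin

The pattern is height harmony: -tin when the last vowel of the stem is a high vowel (*howi*, *lu*); -oz when the last vowel of the stem is a non-high vowel (*novekze*, *tujda*, *ao*).
Since the last vowel of *a* is /a/ (a non-high vowel), it takes -oz, giving *aoz*.
Since the last vowel of *ugdadu* is /u/ (a high vowel), it takes -tin, giving *ugdadutin*.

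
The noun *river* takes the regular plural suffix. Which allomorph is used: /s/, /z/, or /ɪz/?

/z/

The stem *river* ends in a voiced non-sibilant sound.
The plural suffix surfaces as /ɪz/ after sibilants, /s/ after other voiceless consonants, and /z/ after other voiced sounds.
So the plural -s on *river* is pronounced /z/.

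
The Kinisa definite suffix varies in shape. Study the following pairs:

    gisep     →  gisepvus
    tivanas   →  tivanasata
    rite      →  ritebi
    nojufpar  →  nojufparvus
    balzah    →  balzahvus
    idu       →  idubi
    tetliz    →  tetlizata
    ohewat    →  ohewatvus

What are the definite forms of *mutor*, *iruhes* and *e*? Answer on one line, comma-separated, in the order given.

The pattern is sibilance of the final sound: -ata when the stem ends in a sibilant (*tivanas*, *tetliz*); -vus when the stem ends in a non-sibilant consonant (*gisep*, *nojufpar*, *balzah*, *ohewat*); -bi when the stem ends in a vowel (*rite*, *idu*).
*mutor*: final sound = /r/, a non-sibilant consonant → -vus → *mutorvus*.
Since the final sound of *iruhes* is /s/ (a sibilant), it takes -ata, giving *iruhesata*.
*e*: final sound = /e/, a vowel → -bi → *ebi*.

mutorvus, iruhesata, ebi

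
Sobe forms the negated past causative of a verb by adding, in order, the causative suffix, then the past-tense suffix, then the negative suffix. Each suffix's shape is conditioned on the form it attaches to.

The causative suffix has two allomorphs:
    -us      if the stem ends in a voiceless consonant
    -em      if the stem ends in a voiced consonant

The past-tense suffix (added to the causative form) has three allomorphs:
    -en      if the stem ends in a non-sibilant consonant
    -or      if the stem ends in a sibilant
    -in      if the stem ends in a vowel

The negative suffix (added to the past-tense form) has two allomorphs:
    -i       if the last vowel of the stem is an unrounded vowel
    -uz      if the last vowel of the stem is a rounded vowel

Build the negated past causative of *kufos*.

kufosusoruz

The final consonant of *kufos* is /s/, which is voiceless, so the causative suffix is -us, giving *kufosus*.
The final sound of the causative form *kufosus* is /s/, which is a sibilant, so the past-tense suffix is -or, giving *kufosusor*.
The last vowel of the past-tense form *kufosusor* is /o/, which is a rounded vowel, so the negative suffix is -uz, giving *kufosusoruz*.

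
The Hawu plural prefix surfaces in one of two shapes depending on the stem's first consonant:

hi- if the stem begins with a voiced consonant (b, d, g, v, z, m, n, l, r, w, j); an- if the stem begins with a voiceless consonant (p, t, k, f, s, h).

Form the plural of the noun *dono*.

*dono* — first consonant /d/ (voiced) → hi- → *hidono*.

hidono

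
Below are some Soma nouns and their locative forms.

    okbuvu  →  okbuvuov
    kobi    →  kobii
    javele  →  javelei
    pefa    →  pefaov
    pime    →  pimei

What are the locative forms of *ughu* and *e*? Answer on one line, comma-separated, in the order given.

ughuov, ei

The pattern is front/back vowel harmony: -i when the last vowel of the stem is a front vowel (*kobi*, *javele*, *pime*); -ov when the last vowel of the stem is a back vowel (*okbuvu*, *pefa*).
Since the last vowel of *ughu* is /u/ (a back vowel), it takes -ov, giving *ughuov*.
*e*: last vowel = /e/, a front vowel → -i → *ei*.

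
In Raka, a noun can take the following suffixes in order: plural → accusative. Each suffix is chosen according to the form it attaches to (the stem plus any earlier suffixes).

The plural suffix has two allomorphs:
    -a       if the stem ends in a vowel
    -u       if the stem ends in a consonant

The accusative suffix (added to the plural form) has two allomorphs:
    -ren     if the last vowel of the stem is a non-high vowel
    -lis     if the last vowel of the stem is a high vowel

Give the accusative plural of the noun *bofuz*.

The final sound of *bofuz* is /z/, which is a consonant, so the plural suffix is -u, giving *bofuzu*.
The last vowel of the plural form *bofuzu* is /u/, which is a high vowel, so the accusative suffix is -lis, giving *bofuzulis*.

bofuzulis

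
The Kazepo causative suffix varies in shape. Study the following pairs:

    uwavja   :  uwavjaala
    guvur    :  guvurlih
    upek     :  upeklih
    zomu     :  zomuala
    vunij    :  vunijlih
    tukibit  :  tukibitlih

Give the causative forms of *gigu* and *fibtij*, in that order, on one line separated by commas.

The suffix is conditioned by the final sound: -lih when the stem ends in a consonant (*guvur*, *upek*, *vunij*, *tukibit*); -ala when the stem ends in a vowel (*uwavja*, *zomu*).
Since the final sound of *gigu* is /u/ (a vowel), it takes -ala, giving *giguala*.
*fibtij*: final sound = /j/, a consonant → -lih → *fibtijlih*.

giguala, fibtijlih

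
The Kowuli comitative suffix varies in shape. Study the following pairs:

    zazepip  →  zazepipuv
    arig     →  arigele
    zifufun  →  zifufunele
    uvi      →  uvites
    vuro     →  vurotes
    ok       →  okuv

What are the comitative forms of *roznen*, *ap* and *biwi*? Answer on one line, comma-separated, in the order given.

The suffix is conditioned by the final sound: -uv when the stem ends in a voiceless consonant (*zazepip*, *ok*); -ele when the stem ends in a voiced consonant (*arig*, *zifufun*); -tes when the stem ends in a vowel (*uvi*, *vuro*).
The final sound of *roznen* is /n/, which is a voiced consonant, so the suffix is -ele, giving *roznenele*.
*ap* — final sound /p/ (a voiceless consonant) → -uv → *apuv*.
*biwi* — final sound /i/ (a vowel) → -tes → *biwites*.

roznenele, apuv, biwites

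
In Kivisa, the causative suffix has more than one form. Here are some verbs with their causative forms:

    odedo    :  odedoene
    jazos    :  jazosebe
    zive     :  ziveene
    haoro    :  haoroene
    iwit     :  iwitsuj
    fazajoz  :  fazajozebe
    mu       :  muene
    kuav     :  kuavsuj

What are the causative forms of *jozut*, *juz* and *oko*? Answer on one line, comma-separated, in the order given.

The pattern is sibilance of the final sound: -ebe when the stem ends in a sibilant (*jazos*, *fazajoz*); -suj when the stem ends in a non-sibilant consonant (*iwit*, *kuav*); -ene when the stem ends in a vowel (*odedo*, *zive*, *haoro*, *mu*).
*jozut* — final sound /t/ (a non-sibilant consonant) → -suj → *jozutsuj*.
Since the final sound of *juz* is /z/ (a sibilant), it takes -ebe, giving *juzebe*.
Since the final sound of *oko* is /o/ (a vowel), it takes -ene, giving *okoene*.

jozutsuj, juzebe, okoene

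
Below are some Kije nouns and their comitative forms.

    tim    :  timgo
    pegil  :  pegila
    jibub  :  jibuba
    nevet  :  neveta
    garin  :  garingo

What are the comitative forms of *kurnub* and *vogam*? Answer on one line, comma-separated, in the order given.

kurnuba, vogamgo

The alternation tracks the final consonant of the stem — -go when the stem ends in a nasal (*tim*, *garin*); -a when the stem ends in a non-nasal consonant (*pegil*, *jibub*, *nevet*).
*kurnub* — final consonant /b/ (non-nasal) → -a → *kurnuba*.
*vogam*: final consonant = /m/, a nasal → -go → *vogamgo*.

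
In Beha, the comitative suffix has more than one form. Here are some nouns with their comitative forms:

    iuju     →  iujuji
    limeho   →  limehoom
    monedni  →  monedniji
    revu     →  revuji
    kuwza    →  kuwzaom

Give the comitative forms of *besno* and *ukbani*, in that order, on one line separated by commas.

The alternation tracks the last vowel of the stem — -ji when the last vowel of the stem is a high vowel (*iuju*, *monedni*, *revu*); -om when the last vowel of the stem is a non-high vowel (*limeho*, *kuwza*).
*besno*: last vowel = /o/, a non-high vowel → -om → *besnoom*.
Since the last vowel of *ukbani* is /i/ (a high vowel), it takes -ji, giving *ukbaniji*.

besnoom, ukbaniji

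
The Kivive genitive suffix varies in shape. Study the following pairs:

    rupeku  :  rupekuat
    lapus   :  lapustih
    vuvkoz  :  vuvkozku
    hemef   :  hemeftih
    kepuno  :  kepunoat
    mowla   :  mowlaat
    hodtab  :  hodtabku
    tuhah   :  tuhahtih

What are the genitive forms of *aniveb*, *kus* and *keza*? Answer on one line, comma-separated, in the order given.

The alternation tracks the final sound of the stem — -tih when the stem ends in a voiceless consonant (*lapus*, *hemef*, *tuhah*); -ku when the stem ends in a voiced consonant (*vuvkoz*, *hodtab*); -at when the stem ends in a vowel (*rupeku*, *kepuno*, *mowla*).
Since the final sound of *aniveb* is /b/ (a voiced consonant), it takes -ku, giving *anivebku*.
*kus*: final sound = /s/, a voiceless consonant → -tih → *kustih*.
The final sound of *keza* is /a/, which is a vowel, so the suffix is -at, giving *kezaat*.

anivebku, kustih, kezaat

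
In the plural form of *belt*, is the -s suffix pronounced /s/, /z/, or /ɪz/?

The stem *belt* ends in a voiceless non-sibilant consonant.
The plural suffix surfaces as /ɪz/ after sibilants, /s/ after other voiceless consonants, and /z/ after other voiced sounds.
So the plural -s on *belt* is pronounced /s/.

/s/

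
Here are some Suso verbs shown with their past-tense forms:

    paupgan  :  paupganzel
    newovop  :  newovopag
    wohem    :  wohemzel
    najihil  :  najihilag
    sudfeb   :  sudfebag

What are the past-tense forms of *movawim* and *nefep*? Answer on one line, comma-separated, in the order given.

Looking at the final consonant of each stem: -zel when the stem ends in a nasal (*paupgan*, *wohem*); -ag when the stem ends in a non-nasal consonant (*newovop*, *najihil*, *sudfeb*).
*movawim*: final consonant = /m/, a nasal → -zel → *movawimzel*.
*nefep*: final consonant = /p/, non-nasal → -ag → *nefepag*.

movawimzel, nefepag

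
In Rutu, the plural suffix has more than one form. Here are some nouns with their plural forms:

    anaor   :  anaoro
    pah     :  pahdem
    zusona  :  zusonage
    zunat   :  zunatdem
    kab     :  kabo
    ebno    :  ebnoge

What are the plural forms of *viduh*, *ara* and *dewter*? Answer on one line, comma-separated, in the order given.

The suffix is conditioned by the final sound: -dem when the stem ends in a voiceless consonant (*pah*, *zunat*); -o when the stem ends in a voiced consonant (*anaor*, *kab*); -ge when the stem ends in a vowel (*zusona*, *ebno*).
*viduh* — final sound /h/ (a voiceless consonant) → -dem → *viduhdem*.
*ara*: final sound = /a/, a vowel → -ge → *arage*.
*dewter*: final sound = /r/, a voiced consonant → -o → *dewtero*.

viduhdem, arage, dewtero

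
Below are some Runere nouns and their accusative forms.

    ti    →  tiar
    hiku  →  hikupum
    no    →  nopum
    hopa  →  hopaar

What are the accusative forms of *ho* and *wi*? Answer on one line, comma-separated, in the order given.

hopum, wiar

The pattern is rounding harmony: -pum when the last vowel of the stem is a rounded vowel (*hiku*, *no*); -ar when the last vowel of the stem is an unrounded vowel (*ti*, *hopa*).
Since the last vowel of *ho* is /o/ (a rounded vowel), it takes -pum, giving *hopum*.
*wi*: last vowel = /i/, an unrounded vowel → -ar → *wiar*.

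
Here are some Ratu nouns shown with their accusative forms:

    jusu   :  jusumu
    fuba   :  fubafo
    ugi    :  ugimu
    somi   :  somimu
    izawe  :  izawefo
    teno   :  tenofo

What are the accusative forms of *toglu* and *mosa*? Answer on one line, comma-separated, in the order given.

The alternation tracks the last vowel of the stem — -mu when the last vowel of the stem is a high vowel (*jusu*, *ugi*, *somi*); -fo when the last vowel of the stem is a non-high vowel (*fuba*, *izawe*, *teno*).
*toglu*: last vowel = /u/, a high vowel → -mu → *toglumu*.
*mosa* — last vowel /a/ (a non-high vowel) → -fo → *mosafo*.

toglumu, mosafo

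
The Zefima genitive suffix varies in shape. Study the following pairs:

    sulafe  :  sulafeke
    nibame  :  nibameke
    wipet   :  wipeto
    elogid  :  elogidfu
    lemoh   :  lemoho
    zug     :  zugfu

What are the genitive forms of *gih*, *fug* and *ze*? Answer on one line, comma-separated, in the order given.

Looking at the final sound of each stem: -o when the stem ends in a voiceless consonant (*wipet*, *lemoh*); -fu when the stem ends in a voiced consonant (*elogid*, *zug*); -ke when the stem ends in a vowel (*sulafe*, *nibame*).
*gih* — final sound /h/ (a voiceless consonant) → -o → *giho*.
The final sound of *fug* is /g/, which is a voiced consonant, so the suffix is -fu, giving *fugfu*.
Since the final sound of *ze* is /e/ (a vowel), it takes -ke, giving *zeke*.

giho, fugfu, zeke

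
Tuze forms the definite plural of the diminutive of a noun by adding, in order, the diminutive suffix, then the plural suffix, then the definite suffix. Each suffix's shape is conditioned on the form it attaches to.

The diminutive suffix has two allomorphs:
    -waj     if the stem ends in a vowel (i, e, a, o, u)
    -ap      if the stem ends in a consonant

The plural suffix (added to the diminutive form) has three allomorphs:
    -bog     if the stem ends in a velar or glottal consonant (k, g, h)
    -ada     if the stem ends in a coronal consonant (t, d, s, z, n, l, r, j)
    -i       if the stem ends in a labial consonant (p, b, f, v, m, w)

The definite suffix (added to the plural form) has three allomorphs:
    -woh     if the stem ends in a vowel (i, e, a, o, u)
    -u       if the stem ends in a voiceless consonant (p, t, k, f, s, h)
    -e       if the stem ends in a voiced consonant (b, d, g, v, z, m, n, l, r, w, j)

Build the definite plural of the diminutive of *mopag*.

mopagapiwoh

*mopag* — final sound /g/ (a consonant) → -ap → *mopagap*.
The final consonant of the diminutive form *mopagap* is /p/, which is labial, so the plural suffix is -i, giving *mopagapi*.
The final sound of the plural form *mopagapi* is /i/, which is a vowel, so the definite suffix is -woh, giving *mopagapiwoh*.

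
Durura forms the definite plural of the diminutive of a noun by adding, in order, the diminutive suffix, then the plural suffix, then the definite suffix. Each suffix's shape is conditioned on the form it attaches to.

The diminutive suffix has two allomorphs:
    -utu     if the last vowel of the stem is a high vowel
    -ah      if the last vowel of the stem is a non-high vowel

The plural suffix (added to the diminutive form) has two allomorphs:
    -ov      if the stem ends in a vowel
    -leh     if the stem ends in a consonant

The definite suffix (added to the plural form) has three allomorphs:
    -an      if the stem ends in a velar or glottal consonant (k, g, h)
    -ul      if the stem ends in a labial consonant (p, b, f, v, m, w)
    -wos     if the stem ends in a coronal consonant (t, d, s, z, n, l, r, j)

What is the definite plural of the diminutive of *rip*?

riputuovul

*rip*: last vowel = /i/, a high vowel → -utu → *riputu*.
The final sound of the diminutive form *riputu* is /u/, which is a vowel, so the plural suffix is -ov, giving *riputuov*.
The final consonant of the plural form *riputuov* is /v/, which is labial, so the definite suffix is -ul, giving *riputuovul*.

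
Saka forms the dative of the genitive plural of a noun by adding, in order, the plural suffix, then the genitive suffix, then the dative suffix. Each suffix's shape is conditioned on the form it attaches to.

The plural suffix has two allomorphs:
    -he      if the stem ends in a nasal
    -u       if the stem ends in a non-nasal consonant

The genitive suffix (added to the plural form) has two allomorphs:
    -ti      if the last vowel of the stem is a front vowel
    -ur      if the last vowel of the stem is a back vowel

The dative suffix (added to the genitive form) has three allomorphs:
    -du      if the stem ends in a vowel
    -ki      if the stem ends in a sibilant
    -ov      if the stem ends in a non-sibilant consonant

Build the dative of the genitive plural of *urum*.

Since the final consonant of *urum* is /m/ (a nasal), it takes -he, giving *urumhe*.
The last vowel of the plural form *urumhe* is /e/, which is a front vowel, so the genitive suffix is -ti, giving *urumheti*.
Since the final sound of the genitive form *urumheti* is /i/ (a vowel), it takes -du, giving *urumhetidu*.

urumhetidu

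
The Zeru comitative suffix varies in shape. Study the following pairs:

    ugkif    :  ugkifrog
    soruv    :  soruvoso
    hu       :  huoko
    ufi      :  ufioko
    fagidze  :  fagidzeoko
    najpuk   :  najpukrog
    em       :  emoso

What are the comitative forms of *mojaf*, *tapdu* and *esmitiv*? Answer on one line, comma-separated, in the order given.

The suffix is conditioned by the final sound: -rog when the stem ends in a voiceless consonant (*ugkif*, *najpuk*); -oso when the stem ends in a voiced consonant (*soruv*, *em*); -oko when the stem ends in a vowel (*hu*, *ufi*, *fagidze*).
The final sound of *mojaf* is /f/, which is a voiceless consonant, so the suffix is -rog, giving *mojafrog*.
*tapdu* — final sound /u/ (a vowel) → -oko → *tapduoko*.
*esmitiv*: final sound = /v/, a voiced consonant → -oso → *esmitivoso*.

mojafrog, tapduoko, esmitivoso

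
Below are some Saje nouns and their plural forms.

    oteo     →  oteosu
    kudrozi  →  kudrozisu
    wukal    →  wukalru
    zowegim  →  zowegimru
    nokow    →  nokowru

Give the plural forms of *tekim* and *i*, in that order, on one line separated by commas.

Looking at the final sound of each stem: -ru when the stem ends in a consonant (*wukal*, *zowegim*, *nokow*); -su when the stem ends in a vowel (*oteo*, *kudrozi*).
The final sound of *tekim* is /m/, which is a consonant, so the suffix is -ru, giving *tekimru*.
Since the final sound of *i* is /i/ (a vowel), it takes -su, giving *isu*.

tekimru, isu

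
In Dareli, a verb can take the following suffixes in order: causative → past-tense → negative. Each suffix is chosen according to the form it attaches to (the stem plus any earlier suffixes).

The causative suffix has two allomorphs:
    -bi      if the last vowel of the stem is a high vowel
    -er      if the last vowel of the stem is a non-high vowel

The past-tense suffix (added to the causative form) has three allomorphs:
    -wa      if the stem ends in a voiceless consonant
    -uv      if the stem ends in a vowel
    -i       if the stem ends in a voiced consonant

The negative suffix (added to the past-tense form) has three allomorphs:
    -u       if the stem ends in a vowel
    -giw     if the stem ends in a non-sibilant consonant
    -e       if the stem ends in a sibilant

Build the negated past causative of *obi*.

obibiuvgiw

Since the last vowel of *obi* is /i/ (a high vowel), it takes -bi, giving *obibi*.
The causative form *obibi* — final sound /i/ (a vowel) → -uv → *obibiuv*.
Since the final sound of the past-tense form *obibiuv* is /v/ (a non-sibilant consonant), it takes -giw, giving *obibiuvgiw*.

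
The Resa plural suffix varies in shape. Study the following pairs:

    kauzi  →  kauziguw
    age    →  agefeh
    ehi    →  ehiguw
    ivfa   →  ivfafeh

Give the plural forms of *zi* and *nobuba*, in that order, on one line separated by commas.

ziguw, nobubafeh

The pattern is height harmony: -guw when the last vowel of the stem is a high vowel (*kauzi*, *ehi*); -feh when the last vowel of the stem is a non-high vowel (*age*, *ivfa*).
The last vowel of *zi* is /i/, which is a high vowel, so the suffix is -guw, giving *ziguw*.
*nobuba*: last vowel = /a/, a non-high vowel → -feh → *nobubafeh*.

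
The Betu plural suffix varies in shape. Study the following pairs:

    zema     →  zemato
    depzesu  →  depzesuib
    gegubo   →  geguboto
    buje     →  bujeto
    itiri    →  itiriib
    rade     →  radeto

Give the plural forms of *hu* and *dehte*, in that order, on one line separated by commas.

huib, dehteto

The suffix is conditioned by the last vowel: -ib when the last vowel of the stem is a high vowel (*depzesu*, *itiri*); -to when the last vowel of the stem is a non-high vowel (*zema*, *gegubo*, *buje*, *rade*).
The last vowel of *hu* is /u/, which is a high vowel, so the suffix is -ib, giving *huib*.
*dehte* — last vowel /e/ (a non-high vowel) → -to → *dehteto*.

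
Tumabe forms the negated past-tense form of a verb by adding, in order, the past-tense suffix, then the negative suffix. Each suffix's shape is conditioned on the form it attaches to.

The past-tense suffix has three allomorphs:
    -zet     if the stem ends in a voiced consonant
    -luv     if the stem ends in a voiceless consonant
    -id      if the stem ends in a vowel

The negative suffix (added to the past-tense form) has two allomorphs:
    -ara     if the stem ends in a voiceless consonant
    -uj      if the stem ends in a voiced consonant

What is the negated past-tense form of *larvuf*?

Since the final sound of *larvuf* is /f/ (a voiceless consonant), it takes -luv, giving *larvufluv*.
The past-tense form *larvufluv*: final consonant = /v/, voiced → -uj → *larvufluvuj*.

larvufluvuj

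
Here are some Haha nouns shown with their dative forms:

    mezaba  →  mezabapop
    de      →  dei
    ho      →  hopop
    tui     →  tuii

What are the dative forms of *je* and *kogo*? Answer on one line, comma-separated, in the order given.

The alternation tracks the last vowel of the stem — -i when the last vowel of the stem is a front vowel (*de*, *tui*); -pop when the last vowel of the stem is a back vowel (*mezaba*, *ho*).
*je* — last vowel /e/ (a front vowel) → -i → *jei*.
*kogo*: last vowel = /o/, a back vowel → -pop → *kogopop*.

jei, kogopop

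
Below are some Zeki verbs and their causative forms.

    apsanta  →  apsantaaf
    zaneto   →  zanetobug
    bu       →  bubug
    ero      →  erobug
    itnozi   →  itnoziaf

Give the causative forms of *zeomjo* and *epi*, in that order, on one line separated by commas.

The pattern is rounding harmony: -bug when the last vowel of the stem is a rounded vowel (*zaneto*, *bu*, *ero*); -af when the last vowel of the stem is an unrounded vowel (*apsanta*, *itnozi*).
*zeomjo*: last vowel = /o/, a rounded vowel → -bug → *zeomjobug*.
Since the last vowel of *epi* is /i/ (an unrounded vowel), it takes -af, giving *epiaf*.

zeomjobug, epiaf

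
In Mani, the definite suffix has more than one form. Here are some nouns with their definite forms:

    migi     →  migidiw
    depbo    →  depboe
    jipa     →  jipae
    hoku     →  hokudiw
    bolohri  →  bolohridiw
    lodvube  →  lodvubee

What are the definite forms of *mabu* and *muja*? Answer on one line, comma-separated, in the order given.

mabudiw, mujae

The alternation tracks the last vowel of the stem — -diw when the last vowel of the stem is a high vowel (*migi*, *hoku*, *bolohri*); -e when the last vowel of the stem is a non-high vowel (*depbo*, *jipa*, *lodvube*).
*mabu*: last vowel = /u/, a high vowel → -diw → *mabudiw*.
The last vowel of *muja* is /a/, which is a non-high vowel, so the suffix is -e, giving *mujae*.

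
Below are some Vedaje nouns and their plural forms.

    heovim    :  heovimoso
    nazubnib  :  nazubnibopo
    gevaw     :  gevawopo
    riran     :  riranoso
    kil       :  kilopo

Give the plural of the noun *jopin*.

jopinoso

The alternation tracks the final consonant of the stem — -oso when the stem ends in a nasal (*heovim*, *riran*); -opo when the stem ends in a non-nasal consonant (*nazubnib*, *gevaw*, *kil*).
Since the final consonant of *jopin* is /n/ (a nasal), it takes -oso, giving *jopinoso*.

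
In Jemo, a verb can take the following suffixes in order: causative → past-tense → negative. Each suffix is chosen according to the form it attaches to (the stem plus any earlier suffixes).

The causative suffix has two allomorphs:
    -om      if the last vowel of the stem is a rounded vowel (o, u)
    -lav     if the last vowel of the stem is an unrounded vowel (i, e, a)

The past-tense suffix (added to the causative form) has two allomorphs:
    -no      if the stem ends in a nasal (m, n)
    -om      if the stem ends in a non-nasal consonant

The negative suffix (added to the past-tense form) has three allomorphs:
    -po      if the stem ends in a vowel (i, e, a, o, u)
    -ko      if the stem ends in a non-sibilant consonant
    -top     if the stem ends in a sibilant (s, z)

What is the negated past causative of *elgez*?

*elgez*: last vowel = /e/, an unrounded vowel → -lav → *elgezlav*.
Since the final consonant of the causative form *elgezlav* is /v/ (non-nasal), it takes -om, giving *elgezlavom*.
The final sound of the past-tense form *elgezlavom* is /m/, which is a non-sibilant consonant, so the negative suffix is -ko, giving *elgezlavomko*.

elgezlavomko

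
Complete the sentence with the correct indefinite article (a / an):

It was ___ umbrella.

The indefinite article is chosen by the initial *sound* of the following word, not its spelling.
*umbrella* begins with the sound /ʌ/ (u pronounced /ʌ/) — a vowel sound.
So the article is *an*: It was an umbrella.

an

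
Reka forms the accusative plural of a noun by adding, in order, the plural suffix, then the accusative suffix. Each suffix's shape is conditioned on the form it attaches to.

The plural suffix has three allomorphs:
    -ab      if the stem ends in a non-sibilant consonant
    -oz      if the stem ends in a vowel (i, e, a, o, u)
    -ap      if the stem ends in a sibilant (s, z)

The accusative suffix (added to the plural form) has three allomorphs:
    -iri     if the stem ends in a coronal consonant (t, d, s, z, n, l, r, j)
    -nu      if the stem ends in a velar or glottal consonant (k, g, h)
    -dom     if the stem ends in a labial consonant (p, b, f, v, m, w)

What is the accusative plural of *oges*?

Since the final sound of *oges* is /s/ (a sibilant), it takes -ap, giving *ogesap*.
Since the final consonant of the plural form *ogesap* is /p/ (labial), it takes -dom, giving *ogesapdom*.

ogesapdom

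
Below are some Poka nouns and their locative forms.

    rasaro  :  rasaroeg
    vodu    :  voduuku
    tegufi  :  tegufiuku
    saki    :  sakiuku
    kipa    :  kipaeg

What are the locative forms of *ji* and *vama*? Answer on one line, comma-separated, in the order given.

jiuku, vamaeg

The pattern is height harmony: -uku when the last vowel of the stem is a high vowel (*vodu*, *tegufi*, *saki*); -eg when the last vowel of the stem is a non-high vowel (*rasaro*, *kipa*).
*ji* — last vowel /i/ (a high vowel) → -uku → *jiuku*.
Since the last vowel of *vama* is /a/ (a non-high vowel), it takes -eg, giving *vamaeg*.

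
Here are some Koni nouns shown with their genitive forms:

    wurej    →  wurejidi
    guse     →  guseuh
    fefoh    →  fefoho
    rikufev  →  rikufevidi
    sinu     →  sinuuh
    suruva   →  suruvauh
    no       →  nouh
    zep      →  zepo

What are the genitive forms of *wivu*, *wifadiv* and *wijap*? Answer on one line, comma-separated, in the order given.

Looking at the final sound of each stem: -o when the stem ends in a voiceless consonant (*fefoh*, *zep*); -idi when the stem ends in a voiced consonant (*wurej*, *rikufev*); -uh when the stem ends in a vowel (*guse*, *sinu*, *suruva*, *no*).
*wivu* — final sound /u/ (a vowel) → -uh → *wivuuh*.
*wifadiv*: final sound = /v/, a voiced consonant → -idi → *wifadividi*.
*wijap*: final sound = /p/, a voiceless consonant → -o → *wijapo*.

wivuuh, wifadividi, wijapo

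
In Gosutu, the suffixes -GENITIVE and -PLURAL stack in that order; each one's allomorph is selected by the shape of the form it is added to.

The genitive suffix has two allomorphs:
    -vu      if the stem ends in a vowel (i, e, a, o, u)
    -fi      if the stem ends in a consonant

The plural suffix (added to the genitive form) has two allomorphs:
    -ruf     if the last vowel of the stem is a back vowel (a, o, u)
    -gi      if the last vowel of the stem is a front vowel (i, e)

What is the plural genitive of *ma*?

mavuruf

Since the final sound of *ma* is /a/ (a vowel), it takes -vu, giving *mavu*.
The genitive form *mavu* — last vowel /u/ (a back vowel) → -ruf → *mavuruf*.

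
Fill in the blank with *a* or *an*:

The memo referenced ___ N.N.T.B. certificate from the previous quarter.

The indefinite article is chosen by the initial *sound* of the following word, not its spelling.
The initialism *N.N.T.B.* is read letter by letter; the first letter, N, is pronounced /ɛn/, which begins with a vowel sound.
So the article is *an*: The memo referenced an N.N.T.B. certificate from the previous quarter.

an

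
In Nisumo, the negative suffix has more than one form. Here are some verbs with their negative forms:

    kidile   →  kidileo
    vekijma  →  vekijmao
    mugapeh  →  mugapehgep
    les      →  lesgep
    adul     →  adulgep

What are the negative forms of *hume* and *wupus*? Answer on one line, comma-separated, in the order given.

The pattern is consonant vs. vowel: -gep when the stem ends in a consonant (*mugapeh*, *les*, *adul*); -o when the stem ends in a vowel (*kidile*, *vekijma*).
*hume*: final sound = /e/, a vowel → -o → *humeo*.
Since the final sound of *wupus* is /s/ (a consonant), it takes -gep, giving *wupusgep*.

humeo, wupusgep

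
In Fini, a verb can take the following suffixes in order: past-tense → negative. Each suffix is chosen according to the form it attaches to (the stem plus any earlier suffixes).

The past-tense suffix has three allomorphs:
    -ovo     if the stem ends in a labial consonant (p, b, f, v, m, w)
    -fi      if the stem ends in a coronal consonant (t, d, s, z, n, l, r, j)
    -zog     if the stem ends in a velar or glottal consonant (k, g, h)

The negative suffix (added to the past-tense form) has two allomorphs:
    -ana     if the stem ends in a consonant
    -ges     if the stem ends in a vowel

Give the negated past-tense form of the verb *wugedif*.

*wugedif*: final consonant = /f/, labial → -ovo → *wugedifovo*.
The past-tense form *wugedifovo* — final sound /o/ (a vowel) → -ges → *wugedifovoges*.

wugedifovoges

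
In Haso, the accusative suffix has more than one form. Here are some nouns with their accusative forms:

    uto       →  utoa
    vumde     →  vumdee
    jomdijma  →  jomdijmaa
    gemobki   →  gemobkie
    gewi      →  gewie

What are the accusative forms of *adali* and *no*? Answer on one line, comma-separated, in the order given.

Looking at the last vowel of each stem: -e when the last vowel of the stem is a front vowel (*vumde*, *gemobki*, *gewi*); -a when the last vowel of the stem is a back vowel (*uto*, *jomdijma*).
*adali* — last vowel /i/ (a front vowel) → -e → *adalie*.
*no* — last vowel /o/ (a back vowel) → -a → *noa*.

adalie, noa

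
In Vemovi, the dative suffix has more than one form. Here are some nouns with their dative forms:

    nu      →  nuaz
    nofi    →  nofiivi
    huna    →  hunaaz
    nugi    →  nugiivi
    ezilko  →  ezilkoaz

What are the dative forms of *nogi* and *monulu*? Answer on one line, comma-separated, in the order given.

The alternation tracks the last vowel of the stem — -ivi when the last vowel of the stem is a front vowel (*nofi*, *nugi*); -az when the last vowel of the stem is a back vowel (*nu*, *huna*, *ezilko*).
*nogi* — last vowel /i/ (a front vowel) → -ivi → *nogiivi*.
The last vowel of *monulu* is /u/, which is a back vowel, so the suffix is -az, giving *monuluaz*.

nogiivi, monuluaz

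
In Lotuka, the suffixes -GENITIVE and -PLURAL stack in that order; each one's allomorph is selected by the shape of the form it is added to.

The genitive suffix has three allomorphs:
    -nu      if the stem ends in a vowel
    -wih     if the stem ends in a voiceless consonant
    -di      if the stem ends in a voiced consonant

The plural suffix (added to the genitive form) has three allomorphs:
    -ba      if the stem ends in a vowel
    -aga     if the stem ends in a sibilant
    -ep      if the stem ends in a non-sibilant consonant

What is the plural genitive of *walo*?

walonuba

*walo*: final sound = /o/, a vowel → -nu → *walonu*.
The genitive form *walonu*: final sound = /u/, a vowel → -ba → *walonuba*.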